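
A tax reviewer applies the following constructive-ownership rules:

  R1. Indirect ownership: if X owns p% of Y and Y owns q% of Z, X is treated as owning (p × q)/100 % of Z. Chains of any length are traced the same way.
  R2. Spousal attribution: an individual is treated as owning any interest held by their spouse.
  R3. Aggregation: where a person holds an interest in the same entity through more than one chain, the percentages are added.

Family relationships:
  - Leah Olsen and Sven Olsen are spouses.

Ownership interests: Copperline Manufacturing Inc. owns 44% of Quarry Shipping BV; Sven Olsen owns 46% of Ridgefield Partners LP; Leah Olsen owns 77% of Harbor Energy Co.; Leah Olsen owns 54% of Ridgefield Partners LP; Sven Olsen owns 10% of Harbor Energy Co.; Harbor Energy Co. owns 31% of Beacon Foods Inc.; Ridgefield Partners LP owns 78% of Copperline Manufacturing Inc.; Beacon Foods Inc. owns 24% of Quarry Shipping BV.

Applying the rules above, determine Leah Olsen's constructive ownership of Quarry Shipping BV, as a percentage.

By spousal attribution (R2), Leah Olsen is treated as also owning Sven Olsen's interest in Ridgefield Partners LP, giving 54% + 46% = 100%.
By spousal attribution (R2), Leah Olsen is treated as also owning Sven Olsen's interest in Harbor Energy Co, giving 77% + 10% = 87%.
Chain via Ridgefield Partners LP → Copperline Manufacturing Inc. (R1): 100% × 78% × 44% = 34.32% of Quarry Shipping BV.
Chain via Harbor Energy Co. → Beacon Foods Inc. (R1): 87% × 31% × 24% = 6.4728% of Quarry Shipping BV.
Aggregating (R3): 34.32% + 6.4728% = 40.7928%.

40.7928%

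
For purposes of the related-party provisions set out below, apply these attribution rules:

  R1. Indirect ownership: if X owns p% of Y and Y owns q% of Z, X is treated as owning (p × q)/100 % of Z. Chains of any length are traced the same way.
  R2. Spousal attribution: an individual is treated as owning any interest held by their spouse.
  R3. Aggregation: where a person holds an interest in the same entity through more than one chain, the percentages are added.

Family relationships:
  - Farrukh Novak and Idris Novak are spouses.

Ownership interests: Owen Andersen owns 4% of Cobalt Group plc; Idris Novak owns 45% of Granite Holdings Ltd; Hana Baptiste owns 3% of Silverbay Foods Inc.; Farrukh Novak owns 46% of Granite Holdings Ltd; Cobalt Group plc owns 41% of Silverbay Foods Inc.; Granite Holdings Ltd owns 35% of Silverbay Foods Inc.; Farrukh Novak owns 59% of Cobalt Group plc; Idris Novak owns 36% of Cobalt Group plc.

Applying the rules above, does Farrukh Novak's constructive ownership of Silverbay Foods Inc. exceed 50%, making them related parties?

Yes

By spousal attribution (R2), Farrukh Novak is treated as also owning Idris Novak's interest in Granite Holdings Ltd, giving 46% + 45% = 91%.
By spousal attribution (R2), Farrukh Novak is treated as also owning Idris Novak's interest in Cobalt Group plc, giving 59% + 36% = 95%.
Chain via Granite Holdings Ltd (R1): 91% × 35% = 31.85% of Silverbay Foods Inc.
Chain via Cobalt Group plc (R1): 95% × 41% = 38.95% of Silverbay Foods Inc.
Aggregating (R3): 31.85% + 38.95% = 70.8%.
70.8% exceeds the 50% threshold, so Farrukh is a related party to Silverbay Foods Inc.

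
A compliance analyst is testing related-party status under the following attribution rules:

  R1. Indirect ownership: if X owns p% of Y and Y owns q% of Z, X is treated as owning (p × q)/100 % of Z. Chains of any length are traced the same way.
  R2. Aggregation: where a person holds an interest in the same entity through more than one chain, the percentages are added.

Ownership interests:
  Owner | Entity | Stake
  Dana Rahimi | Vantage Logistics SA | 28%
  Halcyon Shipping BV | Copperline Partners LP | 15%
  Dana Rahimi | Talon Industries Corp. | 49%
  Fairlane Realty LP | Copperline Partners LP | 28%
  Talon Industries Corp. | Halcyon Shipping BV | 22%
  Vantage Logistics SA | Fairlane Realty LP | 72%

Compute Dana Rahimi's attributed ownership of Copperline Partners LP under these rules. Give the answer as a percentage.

Chain via Talon Industries Corp. → Halcyon Shipping BV (R1): 49% × 22% × 15% = 1.617% of Copperline Partners LP.
Chain via Vantage Logistics SA → Fairlane Realty LP (R1): 28% × 72% × 28% = 5.6448% of Copperline Partners LP.
Aggregating (R2): 1.617% + 5.6448% = 7.2618%.

7.2618%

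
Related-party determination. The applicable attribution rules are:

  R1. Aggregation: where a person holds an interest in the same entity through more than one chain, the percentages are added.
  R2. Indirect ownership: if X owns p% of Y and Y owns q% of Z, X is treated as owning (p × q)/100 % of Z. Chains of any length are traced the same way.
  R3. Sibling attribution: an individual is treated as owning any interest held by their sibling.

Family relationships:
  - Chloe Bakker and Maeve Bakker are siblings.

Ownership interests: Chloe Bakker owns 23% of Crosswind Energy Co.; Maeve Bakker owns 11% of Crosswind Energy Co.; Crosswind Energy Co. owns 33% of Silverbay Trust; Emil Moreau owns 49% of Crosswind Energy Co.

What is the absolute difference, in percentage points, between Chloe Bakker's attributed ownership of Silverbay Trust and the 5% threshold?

By sibling attribution (R3), Chloe Bakker is treated as also owning Maeve Bakker's interest in Crosswind Energy Co, giving 23% + 11% = 34%.
Chain via Crosswind Energy Co. (R2): 34% × 33% = 11.22% of Silverbay Trust.
11.22% exceeds the 5% threshold by 6.22 percentage points.

6.22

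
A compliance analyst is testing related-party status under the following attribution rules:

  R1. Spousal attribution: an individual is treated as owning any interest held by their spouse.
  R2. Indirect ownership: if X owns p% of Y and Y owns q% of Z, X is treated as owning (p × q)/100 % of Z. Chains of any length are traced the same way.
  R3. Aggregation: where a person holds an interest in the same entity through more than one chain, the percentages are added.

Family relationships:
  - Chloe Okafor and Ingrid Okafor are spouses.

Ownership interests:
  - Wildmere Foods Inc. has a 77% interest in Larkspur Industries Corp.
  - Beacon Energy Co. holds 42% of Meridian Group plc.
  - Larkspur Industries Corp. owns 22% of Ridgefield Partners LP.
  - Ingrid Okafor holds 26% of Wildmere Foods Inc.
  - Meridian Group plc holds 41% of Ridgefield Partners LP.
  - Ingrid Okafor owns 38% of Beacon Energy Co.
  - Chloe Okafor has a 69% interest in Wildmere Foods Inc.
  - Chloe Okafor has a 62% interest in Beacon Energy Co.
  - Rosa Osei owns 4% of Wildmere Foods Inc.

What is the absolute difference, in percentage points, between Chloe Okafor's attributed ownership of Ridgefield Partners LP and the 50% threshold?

16.687

By spousal attribution (R1), Chloe Okafor is treated as also owning Ingrid Okafor's interest in Beacon Energy Co, giving 62% + 38% = 100%.
By spousal attribution (R1), Chloe Okafor is treated as also owning Ingrid Okafor's interest in Wildmere Foods Inc, giving 69% + 26% = 95%.
Chain via Beacon Energy Co. → Meridian Group plc (R2): 100% × 42% × 41% = 17.22% of Ridgefield Partners LP.
Chain via Wildmere Foods Inc. → Larkspur Industries Corp. (R2): 95% × 77% × 22% = 16.093% of Ridgefield Partners LP.
Aggregating (R3): 17.22% + 16.093% = 33.313%.
33.313% falls short of the 50% threshold by 16.687 percentage points.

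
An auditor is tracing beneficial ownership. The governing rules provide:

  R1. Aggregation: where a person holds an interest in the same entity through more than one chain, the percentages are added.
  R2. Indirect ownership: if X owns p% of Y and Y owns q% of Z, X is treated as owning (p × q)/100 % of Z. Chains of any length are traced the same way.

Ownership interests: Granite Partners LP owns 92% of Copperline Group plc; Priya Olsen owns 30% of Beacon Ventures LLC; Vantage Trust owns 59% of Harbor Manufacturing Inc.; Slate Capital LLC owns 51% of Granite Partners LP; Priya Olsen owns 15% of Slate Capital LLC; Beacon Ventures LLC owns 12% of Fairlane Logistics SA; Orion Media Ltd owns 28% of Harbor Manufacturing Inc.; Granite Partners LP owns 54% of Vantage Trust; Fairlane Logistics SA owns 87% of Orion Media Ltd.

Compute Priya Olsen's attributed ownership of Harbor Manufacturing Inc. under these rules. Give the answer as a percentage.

3.31425%

Chain via Beacon Ventures LLC → Fairlane Logistics SA → Orion Media Ltd (R2): 30% × 12% × 87% × 28% = 0.87696% of Harbor Manufacturing Inc.
Chain via Slate Capital LLC → Granite Partners LP → Vantage Trust (R2): 15% × 51% × 54% × 59% = 2.43729% of Harbor Manufacturing Inc.
Aggregating (R1): 0.87696% + 2.43729% = 3.31425%.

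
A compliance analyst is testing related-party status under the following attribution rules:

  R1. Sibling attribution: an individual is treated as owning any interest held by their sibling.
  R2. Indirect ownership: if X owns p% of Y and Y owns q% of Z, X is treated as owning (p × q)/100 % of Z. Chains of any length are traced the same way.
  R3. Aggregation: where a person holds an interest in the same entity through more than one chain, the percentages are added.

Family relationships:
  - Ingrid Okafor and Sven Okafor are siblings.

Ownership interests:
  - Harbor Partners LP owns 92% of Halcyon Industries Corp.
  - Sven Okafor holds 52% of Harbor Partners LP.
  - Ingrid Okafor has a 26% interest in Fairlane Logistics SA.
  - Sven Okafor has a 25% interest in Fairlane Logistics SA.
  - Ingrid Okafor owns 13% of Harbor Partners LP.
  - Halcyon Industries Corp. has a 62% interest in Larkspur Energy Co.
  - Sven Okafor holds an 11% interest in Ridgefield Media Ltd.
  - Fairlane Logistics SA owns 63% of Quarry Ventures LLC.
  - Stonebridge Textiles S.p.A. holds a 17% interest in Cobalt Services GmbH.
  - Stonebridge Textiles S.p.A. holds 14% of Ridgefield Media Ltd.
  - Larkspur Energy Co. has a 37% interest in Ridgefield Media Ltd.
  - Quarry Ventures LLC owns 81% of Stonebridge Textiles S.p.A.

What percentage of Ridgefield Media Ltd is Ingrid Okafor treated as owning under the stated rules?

28.361662%

By sibling attribution (R1), Ingrid Okafor is treated as also owning Sven Okafor's interest in Fairlane Logistics SA, giving 26% + 25% = 51%.
By sibling attribution (R1), Ingrid Okafor is treated as also owning Sven Okafor's interest in Harbor Partners LP, giving 13% + 52% = 65%.
By sibling attribution (R1), Ingrid Okafor is treated as owning Sven Okafor's 11% interest in Ridgefield Media Ltd.
Chain via Fairlane Logistics SA → Quarry Ventures LLC → Stonebridge Textiles S.p.A. (R2): 51% × 63% × 81% × 14% = 3.643542% of Ridgefield Media Ltd.
Chain via Harbor Partners LP → Halcyon Industries Corp. → Larkspur Energy Co. (R2): 65% × 92% × 62% × 37% = 13.71812% of Ridgefield Media Ltd.
Direct interest in Ridgefield Media Ltd: 11%.
Aggregating (R3): 3.643542% + 13.71812% + 11% = 28.361662%.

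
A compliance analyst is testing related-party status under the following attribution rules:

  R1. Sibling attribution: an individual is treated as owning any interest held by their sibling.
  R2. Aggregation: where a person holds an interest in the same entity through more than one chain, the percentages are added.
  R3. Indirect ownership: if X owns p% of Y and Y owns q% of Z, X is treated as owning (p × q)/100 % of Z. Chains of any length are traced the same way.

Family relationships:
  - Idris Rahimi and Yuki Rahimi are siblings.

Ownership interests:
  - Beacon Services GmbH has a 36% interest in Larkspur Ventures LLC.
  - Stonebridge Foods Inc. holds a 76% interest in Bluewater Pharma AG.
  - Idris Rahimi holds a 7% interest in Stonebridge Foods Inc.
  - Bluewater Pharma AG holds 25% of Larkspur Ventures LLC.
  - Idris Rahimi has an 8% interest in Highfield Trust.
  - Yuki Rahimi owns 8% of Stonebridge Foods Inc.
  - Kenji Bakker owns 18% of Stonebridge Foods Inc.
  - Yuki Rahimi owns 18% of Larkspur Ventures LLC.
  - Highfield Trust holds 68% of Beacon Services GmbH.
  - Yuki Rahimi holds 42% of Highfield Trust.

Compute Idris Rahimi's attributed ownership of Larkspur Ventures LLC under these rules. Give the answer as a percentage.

By sibling attribution (R1), Idris Rahimi is treated as also owning Yuki Rahimi's interest in Stonebridge Foods Inc, giving 7% + 8% = 15%.
By sibling attribution (R1), Idris Rahimi is treated as also owning Yuki Rahimi's interest in Highfield Trust, giving 8% + 42% = 50%.
By sibling attribution (R1), Idris Rahimi is treated as owning Yuki Rahimi's 18% interest in Larkspur Ventures LLC.
Chain via Stonebridge Foods Inc. → Bluewater Pharma AG (R3): 15% × 76% × 25% = 2.85% of Larkspur Ventures LLC.
Chain via Highfield Trust → Beacon Services GmbH (R3): 50% × 68% × 36% = 12.24% of Larkspur Ventures LLC.
Direct interest in Larkspur Ventures LLC: 18%.
Aggregating (R2): 2.85% + 12.24% + 18% = 33.09%.

33.09%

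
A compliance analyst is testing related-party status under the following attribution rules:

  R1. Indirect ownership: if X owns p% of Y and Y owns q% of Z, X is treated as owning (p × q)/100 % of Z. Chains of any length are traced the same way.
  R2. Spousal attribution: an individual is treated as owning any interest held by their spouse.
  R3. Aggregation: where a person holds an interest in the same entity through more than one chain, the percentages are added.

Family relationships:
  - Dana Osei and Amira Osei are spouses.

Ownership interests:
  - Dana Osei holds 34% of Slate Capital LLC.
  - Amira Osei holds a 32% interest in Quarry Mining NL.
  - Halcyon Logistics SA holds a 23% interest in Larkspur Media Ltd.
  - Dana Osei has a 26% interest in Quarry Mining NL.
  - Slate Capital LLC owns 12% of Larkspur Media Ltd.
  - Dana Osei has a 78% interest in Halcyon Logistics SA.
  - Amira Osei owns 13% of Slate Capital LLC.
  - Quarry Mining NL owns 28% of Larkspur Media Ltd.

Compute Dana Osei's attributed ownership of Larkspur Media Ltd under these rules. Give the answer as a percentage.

39.82%

By spousal attribution (R2), Dana Osei is treated as also owning Amira Osei's interest in Slate Capital LLC, giving 34% + 13% = 47%.
By spousal attribution (R2), Dana Osei is treated as also owning Amira Osei's interest in Quarry Mining NL, giving 26% + 32% = 58%.
Chain via Slate Capital LLC (R1): 47% × 12% = 5.64% of Larkspur Media Ltd.
Chain via Quarry Mining NL (R1): 58% × 28% = 16.24% of Larkspur Media Ltd.
Chain via Halcyon Logistics SA (R1): 78% × 23% = 17.94% of Larkspur Media Ltd.
Aggregating (R3): 5.64% + 16.24% + 17.94% = 39.82%.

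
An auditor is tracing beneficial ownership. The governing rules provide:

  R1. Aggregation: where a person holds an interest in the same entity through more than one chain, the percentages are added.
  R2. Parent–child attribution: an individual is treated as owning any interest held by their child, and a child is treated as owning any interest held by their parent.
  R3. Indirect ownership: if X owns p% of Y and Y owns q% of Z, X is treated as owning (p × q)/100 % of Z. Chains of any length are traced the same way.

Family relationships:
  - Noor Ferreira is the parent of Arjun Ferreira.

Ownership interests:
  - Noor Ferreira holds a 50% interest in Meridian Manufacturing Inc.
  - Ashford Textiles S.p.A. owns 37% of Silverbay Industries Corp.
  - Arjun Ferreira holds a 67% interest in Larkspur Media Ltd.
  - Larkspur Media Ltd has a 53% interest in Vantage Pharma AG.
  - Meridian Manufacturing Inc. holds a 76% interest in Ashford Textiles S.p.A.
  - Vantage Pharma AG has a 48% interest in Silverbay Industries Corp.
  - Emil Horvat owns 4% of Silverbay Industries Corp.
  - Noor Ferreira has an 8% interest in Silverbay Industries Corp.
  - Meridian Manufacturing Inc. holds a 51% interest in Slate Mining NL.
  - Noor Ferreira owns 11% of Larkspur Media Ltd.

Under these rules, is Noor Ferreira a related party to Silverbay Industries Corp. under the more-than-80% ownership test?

By parent–child attribution (R2), Noor Ferreira is treated as also owning Arjun Ferreira's interest in Larkspur Media Ltd, giving 11% + 67% = 78%.
Chain via Meridian Manufacturing Inc. → Ashford Textiles S.p.A. (R3): 50% × 76% × 37% = 14.06% of Silverbay Industries Corp.
Chain via Larkspur Media Ltd → Vantage Pharma AG (R3): 78% × 53% × 48% = 19.8432% of Silverbay Industries Corp.
Direct interest in Silverbay Industries Corp: 8%.
Aggregating (R1): 14.06% + 19.8432% + 8% = 41.9032%.
41.9032% does not exceed the 80% threshold, so Noor is not a related party to Silverbay Industries Corp.

No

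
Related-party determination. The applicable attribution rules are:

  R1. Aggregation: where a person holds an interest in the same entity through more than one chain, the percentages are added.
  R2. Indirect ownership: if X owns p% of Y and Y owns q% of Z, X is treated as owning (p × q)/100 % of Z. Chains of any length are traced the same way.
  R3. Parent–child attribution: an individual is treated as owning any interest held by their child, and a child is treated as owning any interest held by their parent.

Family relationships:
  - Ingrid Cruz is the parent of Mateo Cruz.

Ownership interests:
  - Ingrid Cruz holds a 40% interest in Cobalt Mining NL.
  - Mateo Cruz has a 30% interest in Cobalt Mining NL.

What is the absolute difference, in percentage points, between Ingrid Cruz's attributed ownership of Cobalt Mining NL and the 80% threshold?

10

By parent–child attribution (R3), Ingrid Cruz is treated as also owning Mateo Cruz's interest in Cobalt Mining NL, giving 40% + 30% = 70%.
Direct interest in Cobalt Mining NL: 70%.
70% falls short of the 80% threshold by 10 percentage points.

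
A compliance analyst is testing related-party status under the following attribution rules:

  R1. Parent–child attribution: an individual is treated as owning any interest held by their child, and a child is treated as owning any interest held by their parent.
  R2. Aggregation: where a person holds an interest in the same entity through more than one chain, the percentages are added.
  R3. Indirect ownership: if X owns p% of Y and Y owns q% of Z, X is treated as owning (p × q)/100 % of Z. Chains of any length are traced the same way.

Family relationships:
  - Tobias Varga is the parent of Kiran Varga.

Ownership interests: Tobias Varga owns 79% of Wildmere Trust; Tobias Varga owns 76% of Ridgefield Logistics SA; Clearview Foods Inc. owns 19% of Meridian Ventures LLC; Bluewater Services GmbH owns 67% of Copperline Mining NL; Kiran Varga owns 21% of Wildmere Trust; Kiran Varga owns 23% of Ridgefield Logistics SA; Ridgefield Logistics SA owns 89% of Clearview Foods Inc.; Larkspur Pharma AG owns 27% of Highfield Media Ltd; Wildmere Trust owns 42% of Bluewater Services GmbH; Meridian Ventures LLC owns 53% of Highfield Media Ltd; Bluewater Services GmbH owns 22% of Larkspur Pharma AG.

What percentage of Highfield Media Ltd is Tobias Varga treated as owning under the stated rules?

By parent–child attribution (R1), Tobias Varga is treated as also owning Kiran Varga's interest in Wildmere Trust, giving 79% + 21% = 100%.
By parent–child attribution (R1), Tobias Varga is treated as also owning Kiran Varga's interest in Ridgefield Logistics SA, giving 76% + 23% = 99%.
Chain via Wildmere Trust → Bluewater Services GmbH → Larkspur Pharma AG (R3): 100% × 42% × 22% × 27% = 2.4948% of Highfield Media Ltd.
Chain via Ridgefield Logistics SA → Clearview Foods Inc. → Meridian Ventures LLC (R3): 99% × 89% × 19% × 53% = 8.872677% of Highfield Media Ltd.
Aggregating (R2): 2.4948% + 8.872677% = 11.367477%.

11.367477%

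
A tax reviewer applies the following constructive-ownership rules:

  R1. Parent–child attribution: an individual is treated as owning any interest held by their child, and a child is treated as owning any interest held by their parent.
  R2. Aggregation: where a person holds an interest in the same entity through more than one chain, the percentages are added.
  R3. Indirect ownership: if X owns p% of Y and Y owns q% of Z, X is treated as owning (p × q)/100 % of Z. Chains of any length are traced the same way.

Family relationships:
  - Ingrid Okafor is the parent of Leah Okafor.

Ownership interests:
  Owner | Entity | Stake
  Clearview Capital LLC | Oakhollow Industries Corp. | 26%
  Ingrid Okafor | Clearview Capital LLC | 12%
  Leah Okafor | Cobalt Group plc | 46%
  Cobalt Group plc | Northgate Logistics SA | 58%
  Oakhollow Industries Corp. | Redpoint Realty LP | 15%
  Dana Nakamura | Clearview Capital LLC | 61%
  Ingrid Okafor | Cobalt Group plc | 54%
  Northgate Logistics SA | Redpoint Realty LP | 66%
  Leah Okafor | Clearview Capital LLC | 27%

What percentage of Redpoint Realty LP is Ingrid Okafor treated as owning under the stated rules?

By parent–child attribution (R1), Ingrid Okafor is treated as also owning Leah Okafor's interest in Cobalt Group plc, giving 54% + 46% = 100%.
By parent–child attribution (R1), Ingrid Okafor is treated as also owning Leah Okafor's interest in Clearview Capital LLC, giving 12% + 27% = 39%.
Chain via Cobalt Group plc → Northgate Logistics SA (R3): 100% × 58% × 66% = 38.28% of Redpoint Realty LP.
Chain via Clearview Capital LLC → Oakhollow Industries Corp. (R3): 39% × 26% × 15% = 1.521% of Redpoint Realty LP.
Aggregating (R2): 38.28% + 1.521% = 39.801%.

39.801%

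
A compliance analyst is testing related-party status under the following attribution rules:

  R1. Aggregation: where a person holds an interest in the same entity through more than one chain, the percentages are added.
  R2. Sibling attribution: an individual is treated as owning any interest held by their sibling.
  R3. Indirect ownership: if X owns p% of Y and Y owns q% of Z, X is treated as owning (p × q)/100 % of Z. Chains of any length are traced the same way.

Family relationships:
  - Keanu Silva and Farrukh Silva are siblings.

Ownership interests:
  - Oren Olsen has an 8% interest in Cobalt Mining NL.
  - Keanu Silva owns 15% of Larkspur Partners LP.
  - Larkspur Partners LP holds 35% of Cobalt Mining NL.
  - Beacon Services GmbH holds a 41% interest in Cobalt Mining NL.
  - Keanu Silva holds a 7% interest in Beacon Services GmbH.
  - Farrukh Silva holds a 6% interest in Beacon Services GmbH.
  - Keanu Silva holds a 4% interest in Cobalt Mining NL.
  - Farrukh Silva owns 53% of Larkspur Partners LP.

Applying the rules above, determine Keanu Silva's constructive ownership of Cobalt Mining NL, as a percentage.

By sibling attribution (R2), Keanu Silva is treated as also owning Farrukh Silva's interest in Larkspur Partners LP, giving 15% + 53% = 68%.
By sibling attribution (R2), Keanu Silva is treated as also owning Farrukh Silva's interest in Beacon Services GmbH, giving 7% + 6% = 13%.
Chain via Larkspur Partners LP (R3): 68% × 35% = 23.8% of Cobalt Mining NL.
Chain via Beacon Services GmbH (R3): 13% × 41% = 5.33% of Cobalt Mining NL.
Direct interest in Cobalt Mining NL: 4%.
Aggregating (R1): 23.8% + 5.33% + 4% = 33.13%.

33.13%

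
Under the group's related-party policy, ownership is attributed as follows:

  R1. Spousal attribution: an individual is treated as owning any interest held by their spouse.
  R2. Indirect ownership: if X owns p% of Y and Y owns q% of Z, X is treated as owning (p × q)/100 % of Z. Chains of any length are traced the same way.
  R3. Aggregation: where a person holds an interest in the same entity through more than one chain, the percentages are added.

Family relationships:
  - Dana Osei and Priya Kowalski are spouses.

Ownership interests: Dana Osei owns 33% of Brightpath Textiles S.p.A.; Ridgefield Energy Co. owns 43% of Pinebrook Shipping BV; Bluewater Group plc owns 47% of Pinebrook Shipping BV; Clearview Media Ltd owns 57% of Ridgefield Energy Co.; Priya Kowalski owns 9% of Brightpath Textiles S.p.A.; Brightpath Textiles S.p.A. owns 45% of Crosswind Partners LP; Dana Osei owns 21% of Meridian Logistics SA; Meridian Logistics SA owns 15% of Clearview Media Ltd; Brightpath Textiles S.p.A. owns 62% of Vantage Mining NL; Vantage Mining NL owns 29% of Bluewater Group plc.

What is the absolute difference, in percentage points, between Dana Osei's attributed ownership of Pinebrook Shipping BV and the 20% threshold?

15.678683

By spousal attribution (R1), Dana Osei is treated as also owning Priya Kowalski's interest in Brightpath Textiles S.p.A, giving 33% + 9% = 42%.
Chain via Meridian Logistics SA → Clearview Media Ltd → Ridgefield Energy Co. (R2): 21% × 15% × 57% × 43% = 0.772065% of Pinebrook Shipping BV.
Chain via Brightpath Textiles S.p.A. → Vantage Mining NL → Bluewater Group plc (R2): 42% × 62% × 29% × 47% = 3.549252% of Pinebrook Shipping BV.
Aggregating (R3): 0.772065% + 3.549252% = 4.321317%.
4.321317% falls short of the 20% threshold by 15.678683 percentage points.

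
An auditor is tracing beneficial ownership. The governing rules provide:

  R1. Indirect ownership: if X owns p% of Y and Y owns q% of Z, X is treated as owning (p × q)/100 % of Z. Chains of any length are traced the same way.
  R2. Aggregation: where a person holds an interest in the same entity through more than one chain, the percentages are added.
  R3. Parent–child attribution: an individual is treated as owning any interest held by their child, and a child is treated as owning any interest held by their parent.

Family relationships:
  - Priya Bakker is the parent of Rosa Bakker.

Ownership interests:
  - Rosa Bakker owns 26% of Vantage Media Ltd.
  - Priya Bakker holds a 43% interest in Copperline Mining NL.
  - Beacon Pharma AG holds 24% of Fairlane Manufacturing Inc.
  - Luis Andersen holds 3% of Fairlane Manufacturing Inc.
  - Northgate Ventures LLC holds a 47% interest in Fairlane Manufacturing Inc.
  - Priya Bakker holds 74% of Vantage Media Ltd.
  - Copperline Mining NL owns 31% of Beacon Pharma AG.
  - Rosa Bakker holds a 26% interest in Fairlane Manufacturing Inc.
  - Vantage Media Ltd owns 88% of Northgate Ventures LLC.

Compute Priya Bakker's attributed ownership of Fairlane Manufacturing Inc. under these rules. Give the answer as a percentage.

By parent–child attribution (R3), Priya Bakker is treated as also owning Rosa Bakker's interest in Vantage Media Ltd, giving 74% + 26% = 100%.
By parent–child attribution (R3), Priya Bakker is treated as owning Rosa Bakker's 26% interest in Fairlane Manufacturing Inc.
Chain via Vantage Media Ltd → Northgate Ventures LLC (R1): 100% × 88% × 47% = 41.36% of Fairlane Manufacturing Inc.
Chain via Copperline Mining NL → Beacon Pharma AG (R1): 43% × 31% × 24% = 3.1992% of Fairlane Manufacturing Inc.
Direct interest in Fairlane Manufacturing Inc: 26%.
Aggregating (R2): 41.36% + 3.1992% + 26% = 70.5592%.

70.5592%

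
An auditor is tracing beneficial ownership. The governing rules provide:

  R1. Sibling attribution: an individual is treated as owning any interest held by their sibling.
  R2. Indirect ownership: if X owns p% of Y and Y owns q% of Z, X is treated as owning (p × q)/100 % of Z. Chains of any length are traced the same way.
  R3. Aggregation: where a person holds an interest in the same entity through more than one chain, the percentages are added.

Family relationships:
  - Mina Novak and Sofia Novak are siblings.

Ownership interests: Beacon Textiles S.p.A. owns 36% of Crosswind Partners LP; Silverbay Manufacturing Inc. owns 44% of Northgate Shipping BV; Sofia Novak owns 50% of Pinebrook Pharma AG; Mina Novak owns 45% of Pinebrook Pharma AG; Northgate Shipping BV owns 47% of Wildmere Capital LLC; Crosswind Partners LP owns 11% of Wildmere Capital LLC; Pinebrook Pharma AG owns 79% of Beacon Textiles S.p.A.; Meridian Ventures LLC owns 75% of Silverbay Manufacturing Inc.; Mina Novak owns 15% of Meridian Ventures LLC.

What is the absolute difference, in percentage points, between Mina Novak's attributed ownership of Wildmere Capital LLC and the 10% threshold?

By sibling attribution (R1), Mina Novak is treated as also owning Sofia Novak's interest in Pinebrook Pharma AG, giving 45% + 50% = 95%.
Chain via Pinebrook Pharma AG → Beacon Textiles S.p.A. → Crosswind Partners LP (R2): 95% × 79% × 36% × 11% = 2.97198% of Wildmere Capital LLC.
Chain via Meridian Ventures LLC → Silverbay Manufacturing Inc. → Northgate Shipping BV (R2): 15% × 75% × 44% × 47% = 2.3265% of Wildmere Capital LLC.
Aggregating (R3): 2.97198% + 2.3265% = 5.29848%.
5.29848% falls short of the 10% threshold by 4.70152 percentage points.

4.70152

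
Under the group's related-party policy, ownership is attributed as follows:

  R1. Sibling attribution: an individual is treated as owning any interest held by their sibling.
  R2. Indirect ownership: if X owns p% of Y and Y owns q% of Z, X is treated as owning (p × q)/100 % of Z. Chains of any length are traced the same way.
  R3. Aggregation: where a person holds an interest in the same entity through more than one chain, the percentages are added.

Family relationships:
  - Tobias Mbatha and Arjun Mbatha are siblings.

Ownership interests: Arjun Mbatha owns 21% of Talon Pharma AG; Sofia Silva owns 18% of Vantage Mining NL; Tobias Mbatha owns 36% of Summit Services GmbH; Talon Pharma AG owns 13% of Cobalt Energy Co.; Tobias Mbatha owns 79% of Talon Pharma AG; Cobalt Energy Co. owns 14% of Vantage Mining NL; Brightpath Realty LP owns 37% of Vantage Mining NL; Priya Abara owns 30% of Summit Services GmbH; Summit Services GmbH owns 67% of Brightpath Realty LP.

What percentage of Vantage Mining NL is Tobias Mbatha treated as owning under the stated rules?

By sibling attribution (R1), Tobias Mbatha is treated as also owning Arjun Mbatha's interest in Talon Pharma AG, giving 79% + 21% = 100%.
Chain via Summit Services GmbH → Brightpath Realty LP (R2): 36% × 67% × 37% = 8.9244% of Vantage Mining NL.
Chain via Talon Pharma AG → Cobalt Energy Co. (R2): 100% × 13% × 14% = 1.82% of Vantage Mining NL.
Aggregating (R3): 8.9244% + 1.82% = 10.7444%.

10.7444%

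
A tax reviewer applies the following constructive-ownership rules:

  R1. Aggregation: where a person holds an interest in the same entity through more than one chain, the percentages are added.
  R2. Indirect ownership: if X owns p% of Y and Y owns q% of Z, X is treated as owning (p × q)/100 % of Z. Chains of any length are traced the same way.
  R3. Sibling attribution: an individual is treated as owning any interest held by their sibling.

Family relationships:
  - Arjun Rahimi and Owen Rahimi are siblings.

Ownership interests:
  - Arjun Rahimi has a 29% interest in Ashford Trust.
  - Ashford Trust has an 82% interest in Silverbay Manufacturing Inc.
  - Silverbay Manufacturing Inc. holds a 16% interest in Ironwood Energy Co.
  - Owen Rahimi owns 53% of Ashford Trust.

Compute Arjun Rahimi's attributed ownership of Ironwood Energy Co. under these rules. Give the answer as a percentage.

By sibling attribution (R3), Arjun Rahimi is treated as also owning Owen Rahimi's interest in Ashford Trust, giving 29% + 53% = 82%.
Chain via Ashford Trust → Silverbay Manufacturing Inc. (R2): 82% × 82% × 16% = 10.7584% of Ironwood Energy Co.

10.7584%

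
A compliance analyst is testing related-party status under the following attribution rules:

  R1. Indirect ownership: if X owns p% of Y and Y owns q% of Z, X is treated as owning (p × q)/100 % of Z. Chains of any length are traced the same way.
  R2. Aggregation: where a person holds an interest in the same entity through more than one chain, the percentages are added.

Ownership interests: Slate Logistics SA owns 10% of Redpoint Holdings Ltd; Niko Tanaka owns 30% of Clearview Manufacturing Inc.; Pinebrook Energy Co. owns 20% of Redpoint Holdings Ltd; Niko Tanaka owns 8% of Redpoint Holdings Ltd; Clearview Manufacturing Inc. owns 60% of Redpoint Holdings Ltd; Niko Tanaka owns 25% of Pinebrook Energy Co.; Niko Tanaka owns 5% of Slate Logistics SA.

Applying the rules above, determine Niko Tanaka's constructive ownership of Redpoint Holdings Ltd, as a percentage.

Chain via Clearview Manufacturing Inc. (R1): 30% × 60% = 18% of Redpoint Holdings Ltd.
Chain via Slate Logistics SA (R1): 5% × 10% = 0.5% of Redpoint Holdings Ltd.
Chain via Pinebrook Energy Co. (R1): 25% × 20% = 5% of Redpoint Holdings Ltd.
Direct interest in Redpoint Holdings Ltd: 8%.
Aggregating (R2): 18% + 0.5% + 5% + 8% = 31.5%.

31.5%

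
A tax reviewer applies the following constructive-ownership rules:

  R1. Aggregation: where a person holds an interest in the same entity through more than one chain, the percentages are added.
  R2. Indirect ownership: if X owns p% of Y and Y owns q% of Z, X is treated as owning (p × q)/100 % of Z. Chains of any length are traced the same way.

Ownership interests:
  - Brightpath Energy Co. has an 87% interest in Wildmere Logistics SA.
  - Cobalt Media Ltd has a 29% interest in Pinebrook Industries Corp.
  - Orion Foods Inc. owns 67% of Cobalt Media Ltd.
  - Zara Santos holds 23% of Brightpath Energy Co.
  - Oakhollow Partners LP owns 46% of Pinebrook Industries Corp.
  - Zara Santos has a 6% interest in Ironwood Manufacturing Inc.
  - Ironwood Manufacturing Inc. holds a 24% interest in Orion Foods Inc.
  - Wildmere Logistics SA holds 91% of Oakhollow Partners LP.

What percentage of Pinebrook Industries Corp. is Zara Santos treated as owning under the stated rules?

Chain via Brightpath Energy Co. → Wildmere Logistics SA → Oakhollow Partners LP (R2): 23% × 87% × 91% × 46% = 8.376186% of Pinebrook Industries Corp.
Chain via Ironwood Manufacturing Inc. → Orion Foods Inc. → Cobalt Media Ltd (R2): 6% × 24% × 67% × 29% = 0.279792% of Pinebrook Industries Corp.
Aggregating (R1): 8.376186% + 0.279792% = 8.655978%.

8.655978%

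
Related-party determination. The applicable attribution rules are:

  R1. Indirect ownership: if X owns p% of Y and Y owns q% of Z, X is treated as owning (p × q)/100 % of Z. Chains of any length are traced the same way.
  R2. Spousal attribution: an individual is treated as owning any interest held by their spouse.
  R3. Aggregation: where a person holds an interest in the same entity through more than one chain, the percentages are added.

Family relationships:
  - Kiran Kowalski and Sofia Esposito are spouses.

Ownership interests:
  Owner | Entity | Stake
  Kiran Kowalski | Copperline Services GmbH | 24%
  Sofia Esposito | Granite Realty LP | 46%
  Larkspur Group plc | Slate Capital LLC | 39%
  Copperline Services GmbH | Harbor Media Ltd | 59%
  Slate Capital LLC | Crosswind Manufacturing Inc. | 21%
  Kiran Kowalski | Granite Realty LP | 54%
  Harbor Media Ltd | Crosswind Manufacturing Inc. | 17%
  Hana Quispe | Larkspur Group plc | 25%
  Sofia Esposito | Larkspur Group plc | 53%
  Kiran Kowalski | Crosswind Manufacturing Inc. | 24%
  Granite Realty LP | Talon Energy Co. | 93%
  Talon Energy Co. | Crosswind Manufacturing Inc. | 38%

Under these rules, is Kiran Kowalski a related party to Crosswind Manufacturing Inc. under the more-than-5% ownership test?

By spousal attribution (R2), Kiran Kowalski is treated as also owning Sofia Esposito's interest in Granite Realty LP, giving 54% + 46% = 100%.
By spousal attribution (R2), Kiran Kowalski is treated as owning Sofia Esposito's 53% interest in Larkspur Group plc.
Chain via Copperline Services GmbH → Harbor Media Ltd (R1): 24% × 59% × 17% = 2.4072% of Crosswind Manufacturing Inc.
Chain via Granite Realty LP → Talon Energy Co. (R1): 100% × 93% × 38% = 35.34% of Crosswind Manufacturing Inc.
Direct interest in Crosswind Manufacturing Inc: 24%.
Chain via Larkspur Group plc → Slate Capital LLC (R1): 53% × 39% × 21% = 4.3407% of Crosswind Manufacturing Inc.
Aggregating (R3): 2.4072% + 35.34% + 24% + 4.3407% = 66.0879%.
66.0879% exceeds the 5% threshold, so Kiran is a related party to Crosswind Manufacturing Inc.

Yes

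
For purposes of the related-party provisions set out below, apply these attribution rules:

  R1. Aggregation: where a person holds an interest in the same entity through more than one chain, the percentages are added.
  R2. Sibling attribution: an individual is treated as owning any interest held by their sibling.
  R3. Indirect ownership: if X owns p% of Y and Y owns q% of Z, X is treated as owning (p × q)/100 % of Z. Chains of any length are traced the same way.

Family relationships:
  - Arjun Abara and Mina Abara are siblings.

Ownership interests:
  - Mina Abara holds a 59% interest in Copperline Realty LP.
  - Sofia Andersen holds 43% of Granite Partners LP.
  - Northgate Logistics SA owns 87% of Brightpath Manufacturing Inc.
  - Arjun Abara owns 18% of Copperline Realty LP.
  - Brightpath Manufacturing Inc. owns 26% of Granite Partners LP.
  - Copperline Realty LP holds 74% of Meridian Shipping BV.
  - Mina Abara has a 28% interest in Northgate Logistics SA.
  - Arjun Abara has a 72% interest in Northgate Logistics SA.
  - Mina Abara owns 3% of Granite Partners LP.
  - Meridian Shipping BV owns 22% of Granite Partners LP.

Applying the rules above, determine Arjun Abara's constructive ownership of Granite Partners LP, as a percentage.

By sibling attribution (R2), Arjun Abara is treated as also owning Mina Abara's interest in Northgate Logistics SA, giving 72% + 28% = 100%.
By sibling attribution (R2), Arjun Abara is treated as also owning Mina Abara's interest in Copperline Realty LP, giving 18% + 59% = 77%.
By sibling attribution (R2), Arjun Abara is treated as owning Mina Abara's 3% interest in Granite Partners LP.
Chain via Northgate Logistics SA → Brightpath Manufacturing Inc. (R3): 100% × 87% × 26% = 22.62% of Granite Partners LP.
Chain via Copperline Realty LP → Meridian Shipping BV (R3): 77% × 74% × 22% = 12.5356% of Granite Partners LP.
Direct interest in Granite Partners LP: 3%.
Aggregating (R1): 22.62% + 12.5356% + 3% = 38.1556%.

38.1556%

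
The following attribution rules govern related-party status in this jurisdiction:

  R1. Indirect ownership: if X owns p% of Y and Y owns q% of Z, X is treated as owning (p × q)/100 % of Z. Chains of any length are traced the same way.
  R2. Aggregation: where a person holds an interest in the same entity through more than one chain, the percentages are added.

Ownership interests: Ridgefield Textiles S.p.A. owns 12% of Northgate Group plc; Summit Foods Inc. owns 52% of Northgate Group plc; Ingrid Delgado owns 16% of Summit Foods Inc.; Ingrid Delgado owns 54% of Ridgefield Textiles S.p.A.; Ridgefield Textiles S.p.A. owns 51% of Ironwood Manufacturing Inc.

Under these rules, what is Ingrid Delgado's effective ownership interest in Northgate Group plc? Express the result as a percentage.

14.8%

Chain via Summit Foods Inc. (R1): 16% × 52% = 8.32% of Northgate Group plc.
Chain via Ridgefield Textiles S.p.A. (R1): 54% × 12% = 6.48% of Northgate Group plc.
Aggregating (R2): 8.32% + 6.48% = 14.8%.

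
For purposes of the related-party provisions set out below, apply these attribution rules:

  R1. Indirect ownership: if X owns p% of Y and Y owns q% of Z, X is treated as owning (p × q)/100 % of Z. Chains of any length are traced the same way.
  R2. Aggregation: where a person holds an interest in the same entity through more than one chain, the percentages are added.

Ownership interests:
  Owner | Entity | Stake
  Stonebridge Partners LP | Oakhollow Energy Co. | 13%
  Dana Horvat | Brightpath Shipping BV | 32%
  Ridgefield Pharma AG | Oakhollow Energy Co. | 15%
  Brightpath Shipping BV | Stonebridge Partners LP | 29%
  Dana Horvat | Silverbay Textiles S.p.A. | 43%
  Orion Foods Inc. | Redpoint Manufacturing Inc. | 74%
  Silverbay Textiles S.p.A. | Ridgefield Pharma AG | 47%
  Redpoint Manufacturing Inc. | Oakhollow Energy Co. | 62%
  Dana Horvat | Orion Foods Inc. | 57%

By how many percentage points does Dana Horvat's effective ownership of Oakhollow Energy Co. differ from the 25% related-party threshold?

Chain via Silverbay Textiles S.p.A. → Ridgefield Pharma AG (R1): 43% × 47% × 15% = 3.0315% of Oakhollow Energy Co.
Chain via Brightpath Shipping BV → Stonebridge Partners LP (R1): 32% × 29% × 13% = 1.2064% of Oakhollow Energy Co.
Chain via Orion Foods Inc. → Redpoint Manufacturing Inc. (R1): 57% × 74% × 62% = 26.1516% of Oakhollow Energy Co.
Aggregating (R2): 3.0315% + 1.2064% + 26.1516% = 30.3895%.
30.3895% exceeds the 25% threshold by 5.3895 percentage points.

5.3895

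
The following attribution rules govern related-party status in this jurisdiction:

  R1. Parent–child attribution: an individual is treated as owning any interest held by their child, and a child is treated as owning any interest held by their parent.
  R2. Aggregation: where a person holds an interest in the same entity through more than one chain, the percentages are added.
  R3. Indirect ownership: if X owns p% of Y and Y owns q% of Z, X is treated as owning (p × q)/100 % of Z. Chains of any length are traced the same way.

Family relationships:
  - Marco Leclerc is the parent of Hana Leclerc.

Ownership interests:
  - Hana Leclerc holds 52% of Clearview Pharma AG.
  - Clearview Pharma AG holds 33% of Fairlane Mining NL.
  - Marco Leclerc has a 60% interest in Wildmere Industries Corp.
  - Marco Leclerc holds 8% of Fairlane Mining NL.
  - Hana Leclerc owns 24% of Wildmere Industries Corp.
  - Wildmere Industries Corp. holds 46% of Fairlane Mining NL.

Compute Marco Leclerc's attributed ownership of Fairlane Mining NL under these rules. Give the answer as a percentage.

63.8%

By parent–child attribution (R1), Marco Leclerc is treated as also owning Hana Leclerc's interest in Wildmere Industries Corp, giving 60% + 24% = 84%.
By parent–child attribution (R1), Marco Leclerc is treated as owning Hana Leclerc's 52% interest in Clearview Pharma AG.
Chain via Wildmere Industries Corp. (R3): 84% × 46% = 38.64% of Fairlane Mining NL.
Direct interest in Fairlane Mining NL: 8%.
Chain via Clearview Pharma AG (R3): 52% × 33% = 17.16% of Fairlane Mining NL.
Aggregating (R2): 38.64% + 8% + 17.16% = 63.8%.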